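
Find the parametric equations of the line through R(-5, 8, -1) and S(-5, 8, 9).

Direction vector d = S - R = (-5 + 5, 8 - 8, 9 + 1) = (0, 0, 10)
Parametric form r = R + t·d:
x = -5, y = 8, z = -1 + 10t

x = -5, y = 8, z = -1 + 10t


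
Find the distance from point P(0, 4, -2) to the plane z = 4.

distance = |a·x₀ + b·y₀ + c·z₀ - d| / √(a² + b² + c²)
  = |0·0 + 0·4 + 1·(-2) - 4| / √(0² + 0² + 1²)
  = |0 + 0 - 2 - 4| / √(0 + 0 + 1)
  = |-6| / √1
  = 6 / 1
  ≈ 6

6


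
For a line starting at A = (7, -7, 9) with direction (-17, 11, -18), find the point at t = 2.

P(t) = A + t·d
  = (7 + (-17)·2, -7 + 11·2, 9 + (-18)·2)
  = (7 - 34, -7 + 22, 9 - 36)
  = (-27, 15, -27)

(-27, 15, -27)


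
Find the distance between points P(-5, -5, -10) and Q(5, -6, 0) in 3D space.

d = √[(x₂-x₁)² + (y₂-y₁)² + (z₂-z₁)²]
  = √[10² + (-1)² + 10²]
  = √[100 + 1 + 100]
  = √201
  ≈ 14.18

14.18


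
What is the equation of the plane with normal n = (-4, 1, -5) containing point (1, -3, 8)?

The plane through P with normal n = (a, b, c) satisfies n·(r - P) = 0,
i.e. ax + by + cz = a·x₀ + b·y₀ + c·z₀.
d = (-4)·1 + 1·(-3) + (-5)·8
  = -4 - 3 - 40
  = -47
Equation: -4x + y - 5z = -47

-4x + y - 5z = -47


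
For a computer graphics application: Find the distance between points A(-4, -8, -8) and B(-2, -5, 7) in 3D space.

d = √[(x₂-x₁)² + (y₂-y₁)² + (z₂-z₁)²]
  = √[2² + 3² + 15²]
  = √[4 + 9 + 225]
  = √238
  ≈ 15.43

15.43


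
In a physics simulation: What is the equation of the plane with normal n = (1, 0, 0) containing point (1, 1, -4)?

The plane through P with normal n = (a, b, c) satisfies n·(r - P) = 0,
i.e. ax + by + cz = a·x₀ + b·y₀ + c·z₀.
d = 1·1 + 0·1 + 0·(-4)
  = 1 + 0 + 0
  = 1
Equation: x = 1

x = 1


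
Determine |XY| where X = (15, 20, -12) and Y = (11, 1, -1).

d = √[(x₂-x₁)² + (y₂-y₁)² + (z₂-z₁)²]
  = √[(-4)² + (-19)² + 11²]
  = √[16 + 361 + 121]
  = √498
  ≈ 22.32

22.32


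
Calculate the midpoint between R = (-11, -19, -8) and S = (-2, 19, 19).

M = ((x₁+x₂)/2, (y₁+y₂)/2, (z₁+z₂)/2)
  = ((-11 - 2)/2, (-19 + 19)/2, (-8 + 19)/2)
  = (-13/2, 0/2, 11/2)
  = (-6.5, 0, 5.5)

(-6.5, 0, 5.5)


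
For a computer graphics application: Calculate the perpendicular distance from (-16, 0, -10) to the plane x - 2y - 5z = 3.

distance = |a·x₀ + b·y₀ + c·z₀ - d| / √(a² + b² + c²)
  = |1·(-16) + (-2)·0 + (-5)·(-10) - 3| / √(1² + (-2)² + (-5)²)
  = |-16 + 0 + 50 - 3| / √(1 + 4 + 25)
  = |31| / √30
  = 31 / 5.477
  ≈ 5.66

5.66


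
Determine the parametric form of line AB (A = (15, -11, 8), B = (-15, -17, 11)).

Direction vector d = B - A = (-15 - 15, -17 + 11, 11 - 8) = (-30, -6, 3)
Parametric form r = A + t·d:
x = 15 - 30t, y = -11 - 6t, z = 8 + 3t

x = 15 - 30t, y = -11 - 6t, z = 8 + 3t


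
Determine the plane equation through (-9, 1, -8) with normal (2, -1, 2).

The plane through P with normal n = (a, b, c) satisfies n·(r - P) = 0,
i.e. ax + by + cz = a·x₀ + b·y₀ + c·z₀.
d = 2·(-9) + (-1)·1 + 2·(-8)
  = -18 - 1 - 16
  = -35
Equation: 2x - y + 2z = -35

2x - y + 2z = -35


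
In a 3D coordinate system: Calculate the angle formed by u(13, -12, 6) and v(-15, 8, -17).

u·v = 13·(-15) + (-12)·8 + 6·(-17) = -195 - 96 - 102 = -393
|u| = √(13² + (-12)² + 6²) = √349 ≈ 18.68
|v| = √((-15)² + 8² + (-17)²) = √578 ≈ 24.04
cos θ = (u·v)/(|u||v|) = -393/(18.68·24.04) ≈ -0.875
θ = arccos(-0.875) ≈ 151°

151°


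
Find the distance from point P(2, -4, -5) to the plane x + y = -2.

distance = |a·x₀ + b·y₀ + c·z₀ - d| / √(a² + b² + c²)
  = |1·2 + 1·(-4) + 0·(-5) - (-2)| / √(1² + 1² + 0²)
  = |2 - 4 + 0 + 2| / √(1 + 1 + 0)
  = |0| / √2
  = 0 / 1.414
  ≈ 0

0


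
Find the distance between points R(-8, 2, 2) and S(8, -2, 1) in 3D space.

d = √[(x₂-x₁)² + (y₂-y₁)² + (z₂-z₁)²]
  = √[16² + (-4)² + (-1)²]
  = √[256 + 16 + 1]
  = √273
  ≈ 16.52

16.52


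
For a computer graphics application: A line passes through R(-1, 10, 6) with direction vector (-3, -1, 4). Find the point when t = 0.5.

P(t) = R + t·d
  = (-1 + (-3)·0.5, 10 + (-1)·0.5, 6 + 4·0.5)
  = (-1 - 1.5, 10 - 0.5, 6 + 2)
  = (-2.5, 9.5, 8)

(-2.5, 9.5, 8)


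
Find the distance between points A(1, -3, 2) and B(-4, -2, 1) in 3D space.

d = √[(x₂-x₁)² + (y₂-y₁)² + (z₂-z₁)²]
  = √[(-5)² + 1² + (-1)²]
  = √[25 + 1 + 1]
  = √27
  ≈ 5.196

5.196


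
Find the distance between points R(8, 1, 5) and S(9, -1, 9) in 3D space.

d = √[(x₂-x₁)² + (y₂-y₁)² + (z₂-z₁)²]
  = √[1² + (-2)² + 4²]
  = √[1 + 4 + 16]
  = √21
  ≈ 4.583

4.583


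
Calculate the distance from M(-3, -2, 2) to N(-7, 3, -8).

d = √[(x₂-x₁)² + (y₂-y₁)² + (z₂-z₁)²]
  = √[(-4)² + 5² + (-10)²]
  = √[16 + 25 + 100]
  = √141
  ≈ 11.87

11.87


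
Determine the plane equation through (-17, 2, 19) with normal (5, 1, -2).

The plane through P with normal n = (a, b, c) satisfies n·(r - P) = 0,
i.e. ax + by + cz = a·x₀ + b·y₀ + c·z₀.
d = 5·(-17) + 1·2 + (-2)·19
  = -85 + 2 - 38
  = -121
Equation: 5x + y - 2z = -121

5x + y - 2z = -121


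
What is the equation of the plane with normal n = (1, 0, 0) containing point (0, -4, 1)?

The plane through P with normal n = (a, b, c) satisfies n·(r - P) = 0,
i.e. ax + by + cz = a·x₀ + b·y₀ + c·z₀.
d = 1·0 + 0·(-4) + 0·1
  = 0 + 0 + 0
  = 0
Equation: x = 0

x = 0


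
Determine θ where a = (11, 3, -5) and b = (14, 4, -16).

a·b = 11·14 + 3·4 + (-5)·(-16) = 154 + 12 + 80 = 246
|a| = √(11² + 3² + (-5)²) = √155 ≈ 12.45
|b| = √(14² + 4² + (-16)²) = √468 ≈ 21.63
cos θ = (a·b)/(|a||b|) = 246/(12.45·21.63) ≈ 0.9134
θ = arccos(0.9134) ≈ 24.02°

24.02°


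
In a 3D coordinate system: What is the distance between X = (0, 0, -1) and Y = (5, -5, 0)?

d = √[(x₂-x₁)² + (y₂-y₁)² + (z₂-z₁)²]
  = √[5² + (-5)² + 1²]
  = √[25 + 25 + 1]
  = √51
  ≈ 7.141

7.141


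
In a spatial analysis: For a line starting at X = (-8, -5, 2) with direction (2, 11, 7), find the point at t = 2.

P(t) = X + t·d
  = (-8 + 2·2, -5 + 11·2, 2 + 7·2)
  = (-8 + 4, -5 + 22, 2 + 14)
  = (-4, 17, 16)

(-4, 17, 16)


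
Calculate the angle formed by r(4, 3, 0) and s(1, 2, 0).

r·s = 4·1 + 3·2 + 0·0 = 4 + 6 + 0 = 10
|r| = √(4² + 3² + 0²) = √25 ≈ 5
|s| = √(1² + 2² + 0²) = √5 ≈ 2.236
cos θ = (r·s)/(|r||s|) = 10/(5·2.236) ≈ 0.8944
θ = arccos(0.8944) ≈ 26.57°

26.57°


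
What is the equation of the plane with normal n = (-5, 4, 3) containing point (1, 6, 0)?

The plane through P with normal n = (a, b, c) satisfies n·(r - P) = 0,
i.e. ax + by + cz = a·x₀ + b·y₀ + c·z₀.
d = (-5)·1 + 4·6 + 3·0
  = -5 + 24 + 0
  = 19
Equation: -5x + 4y + 3z = 19

-5x + 4y + 3z = 19


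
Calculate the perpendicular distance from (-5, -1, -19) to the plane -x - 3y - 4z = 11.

distance = |a·x₀ + b·y₀ + c·z₀ - d| / √(a² + b² + c²)
  = |(-1)·(-5) + (-3)·(-1) + (-4)·(-19) - 11| / √((-1)² + (-3)² + (-4)²)
  = |5 + 3 + 76 - 11| / √(1 + 9 + 16)
  = |73| / √26
  = 73 / 5.099
  ≈ 14.32

14.32


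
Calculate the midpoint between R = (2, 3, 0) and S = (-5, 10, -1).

M = ((x₁+x₂)/2, (y₁+y₂)/2, (z₁+z₂)/2)
  = ((2 - 5)/2, (3 + 10)/2, (0 - 1)/2)
  = (-3/2, 13/2, -1/2)
  = (-1.5, 6.5, -0.5)

(-1.5, 6.5, -0.5)


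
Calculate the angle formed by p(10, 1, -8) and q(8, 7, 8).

p·q = 10·8 + 1·7 + (-8)·8 = 80 + 7 - 64 = 23
|p| = √(10² + 1² + (-8)²) = √165 ≈ 12.85
|q| = √(8² + 7² + 8²) = √177 ≈ 13.3
cos θ = (p·q)/(|p||q|) = 23/(12.85·13.3) ≈ 0.1346
θ = arccos(0.1346) ≈ 82.27°

82.27°


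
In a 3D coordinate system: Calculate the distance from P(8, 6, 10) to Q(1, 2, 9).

d = √[(x₂-x₁)² + (y₂-y₁)² + (z₂-z₁)²]
  = √[(-7)² + (-4)² + (-1)²]
  = √[49 + 16 + 1]
  = √66
  ≈ 8.124

8.124


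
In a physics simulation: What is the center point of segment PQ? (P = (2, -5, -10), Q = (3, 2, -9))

M = ((x₁+x₂)/2, (y₁+y₂)/2, (z₁+z₂)/2)
  = ((2 + 3)/2, (-5 + 2)/2, (-10 - 9)/2)
  = (5/2, -3/2, -19/2)
  = (2.5, -1.5, -9.5)

(2.5, -1.5, -9.5)


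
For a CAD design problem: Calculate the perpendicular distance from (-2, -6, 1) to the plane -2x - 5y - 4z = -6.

distance = |a·x₀ + b·y₀ + c·z₀ - d| / √(a² + b² + c²)
  = |(-2)·(-2) + (-5)·(-6) + (-4)·1 - (-6)| / √((-2)² + (-5)² + (-4)²)
  = |4 + 30 - 4 + 6| / √(4 + 25 + 16)
  = |36| / √45
  = 36 / 6.708
  ≈ 5.367

5.367


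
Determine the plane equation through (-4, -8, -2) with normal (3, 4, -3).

The plane through P with normal n = (a, b, c) satisfies n·(r - P) = 0,
i.e. ax + by + cz = a·x₀ + b·y₀ + c·z₀.
d = 3·(-4) + 4·(-8) + (-3)·(-2)
  = -12 - 32 + 6
  = -38
Equation: 3x + 4y - 3z = -38

3x + 4y - 3z = -38


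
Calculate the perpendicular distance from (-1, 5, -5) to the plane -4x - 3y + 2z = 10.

distance = |a·x₀ + b·y₀ + c·z₀ - d| / √(a² + b² + c²)
  = |(-4)·(-1) + (-3)·5 + 2·(-5) - 10| / √((-4)² + (-3)² + 2²)
  = |4 - 15 - 10 - 10| / √(16 + 9 + 4)
  = |-31| / √29
  = 31 / 5.385
  ≈ 5.757

5.757


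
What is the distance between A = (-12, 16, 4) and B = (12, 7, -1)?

d = √[(x₂-x₁)² + (y₂-y₁)² + (z₂-z₁)²]
  = √[24² + (-9)² + (-5)²]
  = √[576 + 81 + 25]
  = √682
  ≈ 26.12

26.12


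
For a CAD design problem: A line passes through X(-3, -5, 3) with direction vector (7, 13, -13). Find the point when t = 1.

P(t) = X + t·d
  = (-3 + 7·1, -5 + 13·1, 3 + (-13)·1)
  = (-3 + 7, -5 + 13, 3 - 13)
  = (4, 8, -10)

(4, 8, -10)


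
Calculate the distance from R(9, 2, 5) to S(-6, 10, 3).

d = √[(x₂-x₁)² + (y₂-y₁)² + (z₂-z₁)²]
  = √[(-15)² + 8² + (-2)²]
  = √[225 + 64 + 4]
  = √293
  ≈ 17.12

17.12


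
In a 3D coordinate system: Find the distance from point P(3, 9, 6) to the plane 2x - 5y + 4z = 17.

distance = |a·x₀ + b·y₀ + c·z₀ - d| / √(a² + b² + c²)
  = |2·3 + (-5)·9 + 4·6 - 17| / √(2² + (-5)² + 4²)
  = |6 - 45 + 24 - 17| / √(4 + 25 + 16)
  = |-32| / √45
  = 32 / 6.708
  ≈ 4.77

4.77


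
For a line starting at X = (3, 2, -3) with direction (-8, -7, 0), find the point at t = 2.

P(t) = X + t·d
  = (3 + (-8)·2, 2 + (-7)·2, -3 + 0·2)
  = (3 - 16, 2 - 14, -3 + 0)
  = (-13, -12, -3)

(-13, -12, -3)


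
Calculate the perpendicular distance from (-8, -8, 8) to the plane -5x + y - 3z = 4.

distance = |a·x₀ + b·y₀ + c·z₀ - d| / √(a² + b² + c²)
  = |(-5)·(-8) + 1·(-8) + (-3)·8 - 4| / √((-5)² + 1² + (-3)²)
  = |40 - 8 - 24 - 4| / √(25 + 1 + 9)
  = |4| / √35
  = 4 / 5.916
  ≈ 0.6761

0.6761


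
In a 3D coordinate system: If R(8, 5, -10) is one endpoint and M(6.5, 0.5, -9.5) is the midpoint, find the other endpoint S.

S = 2M - R
  = (2·6.5 - 8, 2·0.5 - 5, 2·(-9.5) - (-10))
  = (13 - 8, 1 - 5, -19 + 10)
  = (5, -4, -9)

(5, -4, -9)


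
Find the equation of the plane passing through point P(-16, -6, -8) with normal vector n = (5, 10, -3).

The plane through P with normal n = (a, b, c) satisfies n·(r - P) = 0,
i.e. ax + by + cz = a·x₀ + b·y₀ + c·z₀.
d = 5·(-16) + 10·(-6) + (-3)·(-8)
  = -80 - 60 + 24
  = -116
Equation: 5x + 10y - 3z = -116

5x + 10y - 3z = -116


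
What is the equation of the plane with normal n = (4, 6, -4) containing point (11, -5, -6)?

The plane through P with normal n = (a, b, c) satisfies n·(r - P) = 0,
i.e. ax + by + cz = a·x₀ + b·y₀ + c·z₀.
d = 4·11 + 6·(-5) + (-4)·(-6)
  = 44 - 30 + 24
  = 38
Equation: 4x + 6y - 4z = 38

4x + 6y - 4z = 38


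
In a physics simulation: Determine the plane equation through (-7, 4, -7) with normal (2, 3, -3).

The plane through P with normal n = (a, b, c) satisfies n·(r - P) = 0,
i.e. ax + by + cz = a·x₀ + b·y₀ + c·z₀.
d = 2·(-7) + 3·4 + (-3)·(-7)
  = -14 + 12 + 21
  = 19
Equation: 2x + 3y - 3z = 19

2x + 3y - 3z = 19


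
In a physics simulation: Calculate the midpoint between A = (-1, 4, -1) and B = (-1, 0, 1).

M = ((x₁+x₂)/2, (y₁+y₂)/2, (z₁+z₂)/2)
  = ((-1 - 1)/2, (4 + 0)/2, (-1 + 1)/2)
  = (-2/2, 4/2, 0/2)
  = (-1, 2, 0)

(-1, 2, 0)


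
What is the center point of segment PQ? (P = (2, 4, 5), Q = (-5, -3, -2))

M = ((x₁+x₂)/2, (y₁+y₂)/2, (z₁+z₂)/2)
  = ((2 - 5)/2, (4 - 3)/2, (5 - 2)/2)
  = (-3/2, 1/2, 3/2)
  = (-1.5, 0.5, 1.5)

(-1.5, 0.5, 1.5)


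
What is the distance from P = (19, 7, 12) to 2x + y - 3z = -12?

distance = |a·x₀ + b·y₀ + c·z₀ - d| / √(a² + b² + c²)
  = |2·19 + 1·7 + (-3)·12 - (-12)| / √(2² + 1² + (-3)²)
  = |38 + 7 - 36 + 12| / √(4 + 1 + 9)
  = |21| / √14
  = 21 / 3.742
  ≈ 5.612

5.612


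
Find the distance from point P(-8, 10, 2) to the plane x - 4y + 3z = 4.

distance = |a·x₀ + b·y₀ + c·z₀ - d| / √(a² + b² + c²)
  = |1·(-8) + (-4)·10 + 3·2 - 4| / √(1² + (-4)² + 3²)
  = |-8 - 40 + 6 - 4| / √(1 + 16 + 9)
  = |-46| / √26
  = 46 / 5.099
  ≈ 9.021

9.021


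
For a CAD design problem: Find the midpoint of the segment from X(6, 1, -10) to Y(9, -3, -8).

M = ((x₁+x₂)/2, (y₁+y₂)/2, (z₁+z₂)/2)
  = ((6 + 9)/2, (1 - 3)/2, (-10 - 8)/2)
  = (15/2, -2/2, -18/2)
  = (7.5, -1, -9)

(7.5, -1, -9)


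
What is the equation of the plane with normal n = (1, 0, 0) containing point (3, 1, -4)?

The plane through P with normal n = (a, b, c) satisfies n·(r - P) = 0,
i.e. ax + by + cz = a·x₀ + b·y₀ + c·z₀.
d = 1·3 + 0·1 + 0·(-4)
  = 3 + 0 + 0
  = 3
Equation: x = 3

x = 3


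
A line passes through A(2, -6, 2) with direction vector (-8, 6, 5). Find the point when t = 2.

P(t) = A + t·d
  = (2 + (-8)·2, -6 + 6·2, 2 + 5·2)
  = (2 - 16, -6 + 12, 2 + 10)
  = (-14, 6, 12)

(-14, 6, 12)


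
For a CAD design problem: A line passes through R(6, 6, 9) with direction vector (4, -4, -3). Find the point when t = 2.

P(t) = R + t·d
  = (6 + 4·2, 6 + (-4)·2, 9 + (-3)·2)
  = (6 + 8, 6 - 8, 9 - 6)
  = (14, -2, 3)

(14, -2, 3)


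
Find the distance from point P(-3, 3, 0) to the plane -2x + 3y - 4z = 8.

distance = |a·x₀ + b·y₀ + c·z₀ - d| / √(a² + b² + c²)
  = |(-2)·(-3) + 3·3 + (-4)·0 - 8| / √((-2)² + 3² + (-4)²)
  = |6 + 9 + 0 - 8| / √(4 + 9 + 16)
  = |7| / √29
  = 7 / 5.385
  ≈ 1.3

1.3


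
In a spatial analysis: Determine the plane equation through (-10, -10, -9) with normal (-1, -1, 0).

The plane through P with normal n = (a, b, c) satisfies n·(r - P) = 0,
i.e. ax + by + cz = a·x₀ + b·y₀ + c·z₀.
d = (-1)·(-10) + (-1)·(-10) + 0·(-9)
  = 10 + 10 + 0
  = 20
Equation: -x - y = 20

-x - y = 20


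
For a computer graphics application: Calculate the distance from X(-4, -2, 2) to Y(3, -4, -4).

d = √[(x₂-x₁)² + (y₂-y₁)² + (z₂-z₁)²]
  = √[7² + (-2)² + (-6)²]
  = √[49 + 4 + 36]
  = √89
  ≈ 9.434

9.434


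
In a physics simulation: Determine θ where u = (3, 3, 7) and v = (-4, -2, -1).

u·v = 3·(-4) + 3·(-2) + 7·(-1) = -12 - 6 - 7 = -25
|u| = √(3² + 3² + 7²) = √67 ≈ 8.185
|v| = √((-4)² + (-2)² + (-1)²) = √21 ≈ 4.583
cos θ = (u·v)/(|u||v|) = -25/(8.185·4.583) ≈ -0.6665
θ = arccos(-0.6665) ≈ 131.8°

131.8°


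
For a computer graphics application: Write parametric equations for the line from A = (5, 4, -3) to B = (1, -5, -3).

Direction vector d = B - A = (1 - 5, -5 - 4, -3 + 3) = (-4, -9, 0)
Parametric form r = A + t·d:
x = 5 - 4t, y = 4 - 9t, z = -3

x = 5 - 4t, y = 4 - 9t, z = -3


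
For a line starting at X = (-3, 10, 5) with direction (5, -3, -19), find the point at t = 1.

P(t) = X + t·d
  = (-3 + 5·1, 10 + (-3)·1, 5 + (-19)·1)
  = (-3 + 5, 10 - 3, 5 - 19)
  = (2, 7, -14)

(2, 7, -14)


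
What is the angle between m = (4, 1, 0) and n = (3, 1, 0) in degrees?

m·n = 4·3 + 1·1 + 0·0 = 12 + 1 + 0 = 13
|m| = √(4² + 1² + 0²) = √17 ≈ 4.123
|n| = √(3² + 1² + 0²) = √10 ≈ 3.162
cos θ = (m·n)/(|m||n|) = 13/(4.123·3.162) ≈ 0.9971
θ = arccos(0.9971) ≈ 4.399°

4.399°


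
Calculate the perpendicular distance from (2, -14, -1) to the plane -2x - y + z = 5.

distance = |a·x₀ + b·y₀ + c·z₀ - d| / √(a² + b² + c²)
  = |(-2)·2 + (-1)·(-14) + 1·(-1) - 5| / √((-2)² + (-1)² + 1²)
  = |-4 + 14 - 1 - 5| / √(4 + 1 + 1)
  = |4| / √6
  = 4 / 2.449
  ≈ 1.633

1.633


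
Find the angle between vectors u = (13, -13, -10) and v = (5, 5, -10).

u·v = 13·5 + (-13)·5 + (-10)·(-10) = 65 - 65 + 100 = 100
|u| = √(13² + (-13)² + (-10)²) = √438 ≈ 20.93
|v| = √(5² + 5² + (-10)²) = √150 ≈ 12.25
cos θ = (u·v)/(|u||v|) = 100/(20.93·12.25) ≈ 0.3901
θ = arccos(0.3901) ≈ 67.04°

67.04°


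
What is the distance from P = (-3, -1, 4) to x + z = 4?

distance = |a·x₀ + b·y₀ + c·z₀ - d| / √(a² + b² + c²)
  = |1·(-3) + 0·(-1) + 1·4 - 4| / √(1² + 0² + 1²)
  = |-3 + 0 + 4 - 4| / √(1 + 0 + 1)
  = |-3| / √2
  = 3 / 1.414
  ≈ 2.121

2.121


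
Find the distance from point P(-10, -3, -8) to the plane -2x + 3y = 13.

distance = |a·x₀ + b·y₀ + c·z₀ - d| / √(a² + b² + c²)
  = |(-2)·(-10) + 3·(-3) + 0·(-8) - 13| / √((-2)² + 3² + 0²)
  = |20 - 9 + 0 - 13| / √(4 + 9 + 0)
  = |-2| / √13
  = 2 / 3.606
  ≈ 0.5547

0.5547


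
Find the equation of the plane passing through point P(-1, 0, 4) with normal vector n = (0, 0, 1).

The plane through P with normal n = (a, b, c) satisfies n·(r - P) = 0,
i.e. ax + by + cz = a·x₀ + b·y₀ + c·z₀.
d = 0·(-1) + 0·0 + 1·4
  = 0 + 0 + 4
  = 4
Equation: z = 4

z = 4


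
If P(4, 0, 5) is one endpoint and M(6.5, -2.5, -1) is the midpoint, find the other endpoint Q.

Q = 2M - P
  = (2·6.5 - 4, 2·(-2.5) - 0, 2·(-1) - 5)
  = (13 - 4, -5 + 0, -2 - 5)
  = (9, -5, -7)

(9, -5, -7)


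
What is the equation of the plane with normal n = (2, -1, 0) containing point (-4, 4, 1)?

The plane through P with normal n = (a, b, c) satisfies n·(r - P) = 0,
i.e. ax + by + cz = a·x₀ + b·y₀ + c·z₀.
d = 2·(-4) + (-1)·4 + 0·1
  = -8 - 4 + 0
  = -12
Equation: 2x - y = -12

2x - y = -12


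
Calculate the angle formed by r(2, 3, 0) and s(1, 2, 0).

r·s = 2·1 + 3·2 + 0·0 = 2 + 6 + 0 = 8
|r| = √(2² + 3² + 0²) = √13 ≈ 3.606
|s| = √(1² + 2² + 0²) = √5 ≈ 2.236
cos θ = (r·s)/(|r||s|) = 8/(3.606·2.236) ≈ 0.9923
θ = arccos(0.9923) ≈ 7.125°

7.125°


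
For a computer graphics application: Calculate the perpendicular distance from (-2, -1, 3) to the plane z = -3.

distance = |a·x₀ + b·y₀ + c·z₀ - d| / √(a² + b² + c²)
  = |0·(-2) + 0·(-1) + 1·3 - (-3)| / √(0² + 0² + 1²)
  = |0 + 0 + 3 + 3| / √(0 + 0 + 1)
  = |6| / √1
  = 6 / 1
  ≈ 6

6


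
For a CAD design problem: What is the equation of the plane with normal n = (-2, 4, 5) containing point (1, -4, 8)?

The plane through P with normal n = (a, b, c) satisfies n·(r - P) = 0,
i.e. ax + by + cz = a·x₀ + b·y₀ + c·z₀.
d = (-2)·1 + 4·(-4) + 5·8
  = -2 - 16 + 40
  = 22
Equation: -2x + 4y + 5z = 22

-2x + 4y + 5z = 22


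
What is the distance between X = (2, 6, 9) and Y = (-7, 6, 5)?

d = √[(x₂-x₁)² + (y₂-y₁)² + (z₂-z₁)²]
  = √[(-9)² + 0² + (-4)²]
  = √[81 + 0 + 16]
  = √97
  ≈ 9.849

9.849


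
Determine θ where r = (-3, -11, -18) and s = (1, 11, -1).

r·s = (-3)·1 + (-11)·11 + (-18)·(-1) = -3 - 121 + 18 = -106
|r| = √((-3)² + (-11)² + (-18)²) = √454 ≈ 21.31
|s| = √(1² + 11² + (-1)²) = √123 ≈ 11.09
cos θ = (r·s)/(|r||s|) = -106/(21.31·11.09) ≈ -0.4486
θ = arccos(-0.4486) ≈ 116.7°

116.7°


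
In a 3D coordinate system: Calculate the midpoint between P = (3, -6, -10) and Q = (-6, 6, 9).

M = ((x₁+x₂)/2, (y₁+y₂)/2, (z₁+z₂)/2)
  = ((3 - 6)/2, (-6 + 6)/2, (-10 + 9)/2)
  = (-3/2, 0/2, -1/2)
  = (-1.5, 0, -0.5)

(-1.5, 0, -0.5)


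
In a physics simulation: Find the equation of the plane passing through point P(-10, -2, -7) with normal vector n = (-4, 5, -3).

The plane through P with normal n = (a, b, c) satisfies n·(r - P) = 0,
i.e. ax + by + cz = a·x₀ + b·y₀ + c·z₀.
d = (-4)·(-10) + 5·(-2) + (-3)·(-7)
  = 40 - 10 + 21
  = 51
Equation: -4x + 5y - 3z = 51

-4x + 5y - 3z = 51


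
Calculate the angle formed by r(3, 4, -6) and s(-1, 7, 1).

r·s = 3·(-1) + 4·7 + (-6)·1 = -3 + 28 - 6 = 19
|r| = √(3² + 4² + (-6)²) = √61 ≈ 7.81
|s| = √((-1)² + 7² + 1²) = √51 ≈ 7.141
cos θ = (r·s)/(|r||s|) = 19/(7.81·7.141) ≈ 0.3406
θ = arccos(0.3406) ≈ 70.08°

70.08°


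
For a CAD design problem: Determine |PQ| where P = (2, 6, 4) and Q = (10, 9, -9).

d = √[(x₂-x₁)² + (y₂-y₁)² + (z₂-z₁)²]
  = √[8² + 3² + (-13)²]
  = √[64 + 9 + 169]
  = √242
  ≈ 15.56

15.56


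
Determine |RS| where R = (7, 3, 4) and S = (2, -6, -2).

d = √[(x₂-x₁)² + (y₂-y₁)² + (z₂-z₁)²]
  = √[(-5)² + (-9)² + (-6)²]
  = √[25 + 81 + 36]
  = √142
  ≈ 11.92

11.92


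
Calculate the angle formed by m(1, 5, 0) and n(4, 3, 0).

m·n = 1·4 + 5·3 + 0·0 = 4 + 15 + 0 = 19
|m| = √(1² + 5² + 0²) = √26 ≈ 5.099
|n| = √(4² + 3² + 0²) = √25 ≈ 5
cos θ = (m·n)/(|m||n|) = 19/(5.099·5) ≈ 0.7452
θ = arccos(0.7452) ≈ 41.82°

41.82°


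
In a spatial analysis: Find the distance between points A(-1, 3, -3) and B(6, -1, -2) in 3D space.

d = √[(x₂-x₁)² + (y₂-y₁)² + (z₂-z₁)²]
  = √[7² + (-4)² + 1²]
  = √[49 + 16 + 1]
  = √66
  ≈ 8.124

8.124


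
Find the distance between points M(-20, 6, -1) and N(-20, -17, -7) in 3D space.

d = √[(x₂-x₁)² + (y₂-y₁)² + (z₂-z₁)²]
  = √[0² + (-23)² + (-6)²]
  = √[0 + 529 + 36]
  = √565
  ≈ 23.77

23.77


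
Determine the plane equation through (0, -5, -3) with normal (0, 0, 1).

The plane through P with normal n = (a, b, c) satisfies n·(r - P) = 0,
i.e. ax + by + cz = a·x₀ + b·y₀ + c·z₀.
d = 0·0 + 0·(-5) + 1·(-3)
  = 0 + 0 - 3
  = -3
Equation: z = -3

z = -3


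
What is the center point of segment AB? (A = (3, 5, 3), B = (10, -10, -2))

M = ((x₁+x₂)/2, (y₁+y₂)/2, (z₁+z₂)/2)
  = ((3 + 10)/2, (5 - 10)/2, (3 - 2)/2)
  = (13/2, -5/2, 1/2)
  = (6.5, -2.5, 0.5)

(6.5, -2.5, 0.5)


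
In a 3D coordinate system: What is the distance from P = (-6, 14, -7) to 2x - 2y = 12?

distance = |a·x₀ + b·y₀ + c·z₀ - d| / √(a² + b² + c²)
  = |2·(-6) + (-2)·14 + 0·(-7) - 12| / √(2² + (-2)² + 0²)
  = |-12 - 28 + 0 - 12| / √(4 + 4 + 0)
  = |-52| / √8
  = 52 / 2.828
  ≈ 18.38

18.38


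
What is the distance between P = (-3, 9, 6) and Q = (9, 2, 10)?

d = √[(x₂-x₁)² + (y₂-y₁)² + (z₂-z₁)²]
  = √[12² + (-7)² + 4²]
  = √[144 + 49 + 16]
  = √209
  ≈ 14.46

14.46


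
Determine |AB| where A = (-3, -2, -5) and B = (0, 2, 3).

d = √[(x₂-x₁)² + (y₂-y₁)² + (z₂-z₁)²]
  = √[3² + 4² + 8²]
  = √[9 + 16 + 64]
  = √89
  ≈ 9.434

9.434


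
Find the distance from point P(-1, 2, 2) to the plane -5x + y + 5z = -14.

distance = |a·x₀ + b·y₀ + c·z₀ - d| / √(a² + b² + c²)
  = |(-5)·(-1) + 1·2 + 5·2 - (-14)| / √((-5)² + 1² + 5²)
  = |5 + 2 + 10 + 14| / √(25 + 1 + 25)
  = |31| / √51
  = 31 / 7.141
  ≈ 4.341

4.341


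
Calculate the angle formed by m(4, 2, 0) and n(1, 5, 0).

m·n = 4·1 + 2·5 + 0·0 = 4 + 10 + 0 = 14
|m| = √(4² + 2² + 0²) = √20 ≈ 4.472
|n| = √(1² + 5² + 0²) = √26 ≈ 5.099
cos θ = (m·n)/(|m||n|) = 14/(4.472·5.099) ≈ 0.6139
θ = arccos(0.6139) ≈ 52.13°

52.13°


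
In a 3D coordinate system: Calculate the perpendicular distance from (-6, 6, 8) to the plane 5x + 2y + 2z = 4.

distance = |a·x₀ + b·y₀ + c·z₀ - d| / √(a² + b² + c²)
  = |5·(-6) + 2·6 + 2·8 - 4| / √(5² + 2² + 2²)
  = |-30 + 12 + 16 - 4| / √(25 + 4 + 4)
  = |-6| / √33
  = 6 / 5.745
  ≈ 1.044

1.044


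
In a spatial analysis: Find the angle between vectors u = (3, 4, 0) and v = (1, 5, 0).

u·v = 3·1 + 4·5 + 0·0 = 3 + 20 + 0 = 23
|u| = √(3² + 4² + 0²) = √25 ≈ 5
|v| = √(1² + 5² + 0²) = √26 ≈ 5.099
cos θ = (u·v)/(|u||v|) = 23/(5·5.099) ≈ 0.9021
θ = arccos(0.9021) ≈ 25.56°

25.56°


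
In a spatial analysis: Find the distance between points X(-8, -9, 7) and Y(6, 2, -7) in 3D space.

d = √[(x₂-x₁)² + (y₂-y₁)² + (z₂-z₁)²]
  = √[14² + 11² + (-14)²]
  = √[196 + 121 + 196]
  = √513
  ≈ 22.65

22.65


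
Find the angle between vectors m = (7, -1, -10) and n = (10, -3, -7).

m·n = 7·10 + (-1)·(-3) + (-10)·(-7) = 70 + 3 + 70 = 143
|m| = √(7² + (-1)² + (-10)²) = √150 ≈ 12.25
|n| = √(10² + (-3)² + (-7)²) = √158 ≈ 12.57
cos θ = (m·n)/(|m||n|) = 143/(12.25·12.57) ≈ 0.9289
θ = arccos(0.9289) ≈ 21.74°

21.74°


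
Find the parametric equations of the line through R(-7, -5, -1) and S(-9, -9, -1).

Direction vector d = S - R = (-9 + 7, -9 + 5, -1 + 1) = (-2, -4, 0)
Parametric form r = R + t·d:
x = -7 - 2t, y = -5 - 4t, z = -1

x = -7 - 2t, y = -5 - 4t, z = -1


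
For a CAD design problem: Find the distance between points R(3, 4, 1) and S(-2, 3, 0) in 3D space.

d = √[(x₂-x₁)² + (y₂-y₁)² + (z₂-z₁)²]
  = √[(-5)² + (-1)² + (-1)²]
  = √[25 + 1 + 1]
  = √27
  ≈ 5.196

5.196


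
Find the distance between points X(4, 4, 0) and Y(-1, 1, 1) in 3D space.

d = √[(x₂-x₁)² + (y₂-y₁)² + (z₂-z₁)²]
  = √[(-5)² + (-3)² + 1²]
  = √[25 + 9 + 1]
  = √35
  ≈ 5.916

5.916


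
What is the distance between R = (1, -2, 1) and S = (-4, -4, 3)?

d = √[(x₂-x₁)² + (y₂-y₁)² + (z₂-z₁)²]
  = √[(-5)² + (-2)² + 2²]
  = √[25 + 4 + 4]
  = √33
  ≈ 5.745

5.745


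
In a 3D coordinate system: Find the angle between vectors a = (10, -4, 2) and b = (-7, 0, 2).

a·b = 10·(-7) + (-4)·0 + 2·2 = -70 + 0 + 4 = -66
|a| = √(10² + (-4)² + 2²) = √120 ≈ 10.95
|b| = √((-7)² + 0² + 2²) = √53 ≈ 7.28
cos θ = (a·b)/(|a||b|) = -66/(10.95·7.28) ≈ -0.8276
θ = arccos(-0.8276) ≈ 145.9°

145.9°


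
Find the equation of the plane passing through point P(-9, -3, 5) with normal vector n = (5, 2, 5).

The plane through P with normal n = (a, b, c) satisfies n·(r - P) = 0,
i.e. ax + by + cz = a·x₀ + b·y₀ + c·z₀.
d = 5·(-9) + 2·(-3) + 5·5
  = -45 - 6 + 25
  = -26
Equation: 5x + 2y + 5z = -26

5x + 2y + 5z = -26


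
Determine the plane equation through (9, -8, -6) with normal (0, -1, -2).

The plane through P with normal n = (a, b, c) satisfies n·(r - P) = 0,
i.e. ax + by + cz = a·x₀ + b·y₀ + c·z₀.
d = 0·9 + (-1)·(-8) + (-2)·(-6)
  = 0 + 8 + 12
  = 20
Equation: -y - 2z = 20

-y - 2z = 20


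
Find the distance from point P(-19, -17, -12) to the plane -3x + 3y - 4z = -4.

distance = |a·x₀ + b·y₀ + c·z₀ - d| / √(a² + b² + c²)
  = |(-3)·(-19) + 3·(-17) + (-4)·(-12) - (-4)| / √((-3)² + 3² + (-4)²)
  = |57 - 51 + 48 + 4| / √(9 + 9 + 16)
  = |58| / √34
  = 58 / 5.831
  ≈ 9.947

9.947


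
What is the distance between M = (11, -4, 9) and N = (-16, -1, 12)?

d = √[(x₂-x₁)² + (y₂-y₁)² + (z₂-z₁)²]
  = √[(-27)² + 3² + 3²]
  = √[729 + 9 + 9]
  = √747
  ≈ 27.33

27.33


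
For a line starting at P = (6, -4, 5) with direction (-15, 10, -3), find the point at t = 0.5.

P(t) = P + t·d
  = (6 + (-15)·0.5, -4 + 10·0.5, 5 + (-3)·0.5)
  = (6 - 7.5, -4 + 5, 5 - 1.5)
  = (-1.5, 1, 3.5)

(-1.5, 1, 3.5)


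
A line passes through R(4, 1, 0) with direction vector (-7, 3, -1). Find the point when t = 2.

P(t) = R + t·d
  = (4 + (-7)·2, 1 + 3·2, 0 + (-1)·2)
  = (4 - 14, 1 + 6, 0 - 2)
  = (-10, 7, -2)

(-10, 7, -2)


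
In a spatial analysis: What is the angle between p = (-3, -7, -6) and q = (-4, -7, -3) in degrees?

p·q = (-3)·(-4) + (-7)·(-7) + (-6)·(-3) = 12 + 49 + 18 = 79
|p| = √((-3)² + (-7)² + (-6)²) = √94 ≈ 9.695
|q| = √((-4)² + (-7)² + (-3)²) = √74 ≈ 8.602
cos θ = (p·q)/(|p||q|) = 79/(9.695·8.602) ≈ 0.9472
θ = arccos(0.9472) ≈ 18.7°

18.7°


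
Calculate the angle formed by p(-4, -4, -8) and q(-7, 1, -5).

p·q = (-4)·(-7) + (-4)·1 + (-8)·(-5) = 28 - 4 + 40 = 64
|p| = √((-4)² + (-4)² + (-8)²) = √96 ≈ 9.798
|q| = √((-7)² + 1² + (-5)²) = √75 ≈ 8.66
cos θ = (p·q)/(|p||q|) = 64/(9.798·8.66) ≈ 0.7542
θ = arccos(0.7542) ≈ 41.04°

41.04°


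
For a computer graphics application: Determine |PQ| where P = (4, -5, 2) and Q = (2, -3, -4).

d = √[(x₂-x₁)² + (y₂-y₁)² + (z₂-z₁)²]
  = √[(-2)² + 2² + (-6)²]
  = √[4 + 4 + 36]
  = √44
  ≈ 6.633

6.633


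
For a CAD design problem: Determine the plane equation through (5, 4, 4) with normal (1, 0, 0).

The plane through P with normal n = (a, b, c) satisfies n·(r - P) = 0,
i.e. ax + by + cz = a·x₀ + b·y₀ + c·z₀.
d = 1·5 + 0·4 + 0·4
  = 5 + 0 + 0
  = 5
Equation: x = 5

x = 5


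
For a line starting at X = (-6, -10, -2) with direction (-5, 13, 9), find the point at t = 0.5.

P(t) = X + t·d
  = (-6 + (-5)·0.5, -10 + 13·0.5, -2 + 9·0.5)
  = (-6 - 2.5, -10 + 6.5, -2 + 4.5)
  = (-8.5, -3.5, 2.5)

(-8.5, -3.5, 2.5)


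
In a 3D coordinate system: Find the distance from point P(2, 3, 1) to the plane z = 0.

distance = |a·x₀ + b·y₀ + c·z₀ - d| / √(a² + b² + c²)
  = |0·2 + 0·3 + 1·1 - 0| / √(0² + 0² + 1²)
  = |0 + 0 + 1 + 0| / √(0 + 0 + 1)
  = |1| / √1
  = 1 / 1
  ≈ 1

1


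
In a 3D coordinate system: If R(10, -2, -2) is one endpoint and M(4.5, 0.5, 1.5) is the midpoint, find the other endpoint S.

S = 2M - R
  = (2·4.5 - 10, 2·0.5 - (-2), 2·1.5 - (-2))
  = (9 - 10, 1 + 2, 3 + 2)
  = (-1, 3, 5)

(-1, 3, 5)


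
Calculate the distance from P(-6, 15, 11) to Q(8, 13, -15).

d = √[(x₂-x₁)² + (y₂-y₁)² + (z₂-z₁)²]
  = √[14² + (-2)² + (-26)²]
  = √[196 + 4 + 676]
  = √876
  ≈ 29.6

29.6


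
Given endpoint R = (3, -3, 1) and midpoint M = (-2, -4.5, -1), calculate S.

S = 2M - R
  = (2·(-2) - 3, 2·(-4.5) - (-3), 2·(-1) - 1)
  = (-4 - 3, -9 + 3, -2 - 1)
  = (-7, -6, -3)

(-7, -6, -3)


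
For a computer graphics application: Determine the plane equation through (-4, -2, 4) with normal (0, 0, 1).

The plane through P with normal n = (a, b, c) satisfies n·(r - P) = 0,
i.e. ax + by + cz = a·x₀ + b·y₀ + c·z₀.
d = 0·(-4) + 0·(-2) + 1·4
  = 0 + 0 + 4
  = 4
Equation: z = 4

z = 4


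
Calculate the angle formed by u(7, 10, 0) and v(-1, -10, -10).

u·v = 7·(-1) + 10·(-10) + 0·(-10) = -7 - 100 + 0 = -107
|u| = √(7² + 10² + 0²) = √149 ≈ 12.21
|v| = √((-1)² + (-10)² + (-10)²) = √201 ≈ 14.18
cos θ = (u·v)/(|u||v|) = -107/(12.21·14.18) ≈ -0.6183
θ = arccos(-0.6183) ≈ 128.2°

128.2°


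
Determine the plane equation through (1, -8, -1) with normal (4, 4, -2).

The plane through P with normal n = (a, b, c) satisfies n·(r - P) = 0,
i.e. ax + by + cz = a·x₀ + b·y₀ + c·z₀.
d = 4·1 + 4·(-8) + (-2)·(-1)
  = 4 - 32 + 2
  = -26
Equation: 4x + 4y - 2z = -26

4x + 4y - 2z = -26


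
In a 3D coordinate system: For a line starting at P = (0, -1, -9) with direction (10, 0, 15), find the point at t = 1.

P(t) = P + t·d
  = (0 + 10·1, -1 + 0·1, -9 + 15·1)
  = (0 + 10, -1 + 0, -9 + 15)
  = (10, -1, 6)

(10, -1, 6)


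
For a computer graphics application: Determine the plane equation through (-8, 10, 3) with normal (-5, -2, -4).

The plane through P with normal n = (a, b, c) satisfies n·(r - P) = 0,
i.e. ax + by + cz = a·x₀ + b·y₀ + c·z₀.
d = (-5)·(-8) + (-2)·10 + (-4)·3
  = 40 - 20 - 12
  = 8
Equation: -5x - 2y - 4z = 8

-5x - 2y - 4z = 8


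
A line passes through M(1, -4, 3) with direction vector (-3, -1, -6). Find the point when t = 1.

P(t) = M + t·d
  = (1 + (-3)·1, -4 + (-1)·1, 3 + (-6)·1)
  = (1 - 3, -4 - 1, 3 - 6)
  = (-2, -5, -3)

(-2, -5, -3)


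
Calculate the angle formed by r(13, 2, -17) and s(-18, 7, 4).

r·s = 13·(-18) + 2·7 + (-17)·4 = -234 + 14 - 68 = -288
|r| = √(13² + 2² + (-17)²) = √462 ≈ 21.49
|s| = √((-18)² + 7² + 4²) = √389 ≈ 19.72
cos θ = (r·s)/(|r||s|) = -288/(21.49·19.72) ≈ -0.6794
θ = arccos(-0.6794) ≈ 132.8°

132.8°


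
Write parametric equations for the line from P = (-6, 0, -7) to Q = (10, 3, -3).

Direction vector d = Q - P = (10 + 6, 3 + 0, -3 + 7) = (16, 3, 4)
Parametric form r = P + t·d:
x = -6 + 16t, y = 0 + 3t, z = -7 + 4t

x = -6 + 16t, y = 0 + 3t, z = -7 + 4t


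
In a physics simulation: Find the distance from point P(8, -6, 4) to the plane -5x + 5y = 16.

distance = |a·x₀ + b·y₀ + c·z₀ - d| / √(a² + b² + c²)
  = |(-5)·8 + 5·(-6) + 0·4 - 16| / √((-5)² + 5² + 0²)
  = |-40 - 30 + 0 - 16| / √(25 + 25 + 0)
  = |-86| / √50
  = 86 / 7.071
  ≈ 12.16

12.16


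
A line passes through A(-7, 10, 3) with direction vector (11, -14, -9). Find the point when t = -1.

P(t) = A + t·d
  = (-7 + 11·(-1), 10 + (-14)·(-1), 3 + (-9)·(-1))
  = (-7 - 11, 10 + 14, 3 + 9)
  = (-18, 24, 12)

(-18, 24, 12)


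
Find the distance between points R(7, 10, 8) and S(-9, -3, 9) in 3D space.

d = √[(x₂-x₁)² + (y₂-y₁)² + (z₂-z₁)²]
  = √[(-16)² + (-13)² + 1²]
  = √[256 + 169 + 1]
  = √426
  ≈ 20.64

20.64


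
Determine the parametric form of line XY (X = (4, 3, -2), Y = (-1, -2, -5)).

Direction vector d = Y - X = (-1 - 4, -2 - 3, -5 + 2) = (-5, -5, -3)
Parametric form r = X + t·d:
x = 4 - 5t, y = 3 - 5t, z = -2 - 3t

x = 4 - 5t, y = 3 - 5t, z = -2 - 3t


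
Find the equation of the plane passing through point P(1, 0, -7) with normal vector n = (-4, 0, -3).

The plane through P with normal n = (a, b, c) satisfies n·(r - P) = 0,
i.e. ax + by + cz = a·x₀ + b·y₀ + c·z₀.
d = (-4)·1 + 0·0 + (-3)·(-7)
  = -4 + 0 + 21
  = 17
Equation: -4x - 3z = 17

-4x - 3z = 17


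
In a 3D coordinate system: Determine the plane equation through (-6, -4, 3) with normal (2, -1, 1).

The plane through P with normal n = (a, b, c) satisfies n·(r - P) = 0,
i.e. ax + by + cz = a·x₀ + b·y₀ + c·z₀.
d = 2·(-6) + (-1)·(-4) + 1·3
  = -12 + 4 + 3
  = -5
Equation: 2x - y + z = -5

2x - y + z = -5


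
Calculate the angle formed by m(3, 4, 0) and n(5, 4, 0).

m·n = 3·5 + 4·4 + 0·0 = 15 + 16 + 0 = 31
|m| = √(3² + 4² + 0²) = √25 ≈ 5
|n| = √(5² + 4² + 0²) = √41 ≈ 6.403
cos θ = (m·n)/(|m||n|) = 31/(5·6.403) ≈ 0.9683
θ = arccos(0.9683) ≈ 14.47°

14.47°


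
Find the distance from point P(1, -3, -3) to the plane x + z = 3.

distance = |a·x₀ + b·y₀ + c·z₀ - d| / √(a² + b² + c²)
  = |1·1 + 0·(-3) + 1·(-3) - 3| / √(1² + 0² + 1²)
  = |1 + 0 - 3 - 3| / √(1 + 0 + 1)
  = |-5| / √2
  = 5 / 1.414
  ≈ 3.536

3.536


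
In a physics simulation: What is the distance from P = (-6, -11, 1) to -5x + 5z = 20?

distance = |a·x₀ + b·y₀ + c·z₀ - d| / √(a² + b² + c²)
  = |(-5)·(-6) + 0·(-11) + 5·1 - 20| / √((-5)² + 0² + 5²)
  = |30 + 0 + 5 - 20| / √(25 + 0 + 25)
  = |15| / √50
  = 15 / 7.071
  ≈ 2.121

2.121


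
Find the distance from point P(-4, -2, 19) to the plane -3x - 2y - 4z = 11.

distance = |a·x₀ + b·y₀ + c·z₀ - d| / √(a² + b² + c²)
  = |(-3)·(-4) + (-2)·(-2) + (-4)·19 - 11| / √((-3)² + (-2)² + (-4)²)
  = |12 + 4 - 76 - 11| / √(9 + 4 + 16)
  = |-71| / √29
  = 71 / 5.385
  ≈ 13.18

13.18


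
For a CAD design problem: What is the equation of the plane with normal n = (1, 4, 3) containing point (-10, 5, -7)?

The plane through P with normal n = (a, b, c) satisfies n·(r - P) = 0,
i.e. ax + by + cz = a·x₀ + b·y₀ + c·z₀.
d = 1·(-10) + 4·5 + 3·(-7)
  = -10 + 20 - 21
  = -11
Equation: x + 4y + 3z = -11

x + 4y + 3z = -11


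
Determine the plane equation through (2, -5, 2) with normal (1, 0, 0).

The plane through P with normal n = (a, b, c) satisfies n·(r - P) = 0,
i.e. ax + by + cz = a·x₀ + b·y₀ + c·z₀.
d = 1·2 + 0·(-5) + 0·2
  = 2 + 0 + 0
  = 2
Equation: x = 2

x = 2


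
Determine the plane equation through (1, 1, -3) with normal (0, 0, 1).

The plane through P with normal n = (a, b, c) satisfies n·(r - P) = 0,
i.e. ax + by + cz = a·x₀ + b·y₀ + c·z₀.
d = 0·1 + 0·1 + 1·(-3)
  = 0 + 0 - 3
  = -3
Equation: z = -3

z = -3


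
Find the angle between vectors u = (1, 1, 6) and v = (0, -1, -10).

u·v = 1·0 + 1·(-1) + 6·(-10) = 0 - 1 - 60 = -61
|u| = √(1² + 1² + 6²) = √38 ≈ 6.164
|v| = √(0² + (-1)² + (-10)²) = √101 ≈ 10.05
cos θ = (u·v)/(|u||v|) = -61/(6.164·10.05) ≈ -0.9846
θ = arccos(-0.9846) ≈ 169.9°

169.9°


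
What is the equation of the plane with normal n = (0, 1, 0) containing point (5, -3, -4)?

The plane through P with normal n = (a, b, c) satisfies n·(r - P) = 0,
i.e. ax + by + cz = a·x₀ + b·y₀ + c·z₀.
d = 0·5 + 1·(-3) + 0·(-4)
  = 0 - 3 + 0
  = -3
Equation: y = -3

y = -3


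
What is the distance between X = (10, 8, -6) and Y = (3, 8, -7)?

d = √[(x₂-x₁)² + (y₂-y₁)² + (z₂-z₁)²]
  = √[(-7)² + 0² + (-1)²]
  = √[49 + 0 + 1]
  = √50
  ≈ 7.071

7.071


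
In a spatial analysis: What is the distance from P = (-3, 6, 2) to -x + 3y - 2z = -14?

distance = |a·x₀ + b·y₀ + c·z₀ - d| / √(a² + b² + c²)
  = |(-1)·(-3) + 3·6 + (-2)·2 - (-14)| / √((-1)² + 3² + (-2)²)
  = |3 + 18 - 4 + 14| / √(1 + 9 + 4)
  = |31| / √14
  = 31 / 3.742
  ≈ 8.285

8.285


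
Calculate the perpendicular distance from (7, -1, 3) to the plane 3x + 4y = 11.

distance = |a·x₀ + b·y₀ + c·z₀ - d| / √(a² + b² + c²)
  = |3·7 + 4·(-1) + 0·3 - 11| / √(3² + 4² + 0²)
  = |21 - 4 + 0 - 11| / √(9 + 16 + 0)
  = |6| / √25
  = 6 / 5
  ≈ 1.2

1.2


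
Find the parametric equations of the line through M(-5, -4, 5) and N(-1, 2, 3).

Direction vector d = N - M = (-1 + 5, 2 + 4, 3 - 5) = (4, 6, -2)
Parametric form r = M + t·d:
x = -5 + 4t, y = -4 + 6t, z = 5 - 2t

x = -5 + 4t, y = -4 + 6t, z = 5 - 2t


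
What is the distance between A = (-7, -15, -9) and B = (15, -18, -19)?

d = √[(x₂-x₁)² + (y₂-y₁)² + (z₂-z₁)²]
  = √[22² + (-3)² + (-10)²]
  = √[484 + 9 + 100]
  = √593
  ≈ 24.35

24.35


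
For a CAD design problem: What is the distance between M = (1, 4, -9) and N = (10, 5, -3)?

d = √[(x₂-x₁)² + (y₂-y₁)² + (z₂-z₁)²]
  = √[9² + 1² + 6²]
  = √[81 + 1 + 36]
  = √118
  ≈ 10.86

10.86


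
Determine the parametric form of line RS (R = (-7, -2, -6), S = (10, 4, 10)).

Direction vector d = S - R = (10 + 7, 4 + 2, 10 + 6) = (17, 6, 16)
Parametric form r = R + t·d:
x = -7 + 17t, y = -2 + 6t, z = -6 + 16t

x = -7 + 17t, y = -2 + 6t, z = -6 + 16t


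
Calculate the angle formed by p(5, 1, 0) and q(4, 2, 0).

p·q = 5·4 + 1·2 + 0·0 = 20 + 2 + 0 = 22
|p| = √(5² + 1² + 0²) = √26 ≈ 5.099
|q| = √(4² + 2² + 0²) = √20 ≈ 4.472
cos θ = (p·q)/(|p||q|) = 22/(5.099·4.472) ≈ 0.9648
θ = arccos(0.9648) ≈ 15.26°

15.26°


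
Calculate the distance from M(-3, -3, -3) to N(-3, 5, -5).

d = √[(x₂-x₁)² + (y₂-y₁)² + (z₂-z₁)²]
  = √[0² + 8² + (-2)²]
  = √[0 + 64 + 4]
  = √68
  ≈ 8.246

8.246


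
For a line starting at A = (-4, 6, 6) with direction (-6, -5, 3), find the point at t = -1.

P(t) = A + t·d
  = (-4 + (-6)·(-1), 6 + (-5)·(-1), 6 + 3·(-1))
  = (-4 + 6, 6 + 5, 6 - 3)
  = (2, 11, 3)

(2, 11, 3)
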